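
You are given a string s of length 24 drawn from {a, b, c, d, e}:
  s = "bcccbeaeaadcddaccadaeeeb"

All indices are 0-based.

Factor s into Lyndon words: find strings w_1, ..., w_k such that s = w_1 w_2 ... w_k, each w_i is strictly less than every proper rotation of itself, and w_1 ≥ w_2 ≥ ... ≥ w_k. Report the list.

["bcccbe", "ae", "aadcddaccadaeeeb"]

emit factor 1: 'bcccbe' (i=0, period=6)
emit factor 2: 'ae' (i=6, period=2)
emit factor 3: 'aadcddaccadaeeeb' (i=8, period=16)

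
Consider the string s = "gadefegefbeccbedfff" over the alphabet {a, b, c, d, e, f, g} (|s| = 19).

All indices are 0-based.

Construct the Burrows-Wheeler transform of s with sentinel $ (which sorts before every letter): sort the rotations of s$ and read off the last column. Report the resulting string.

rank  rotation              last
    0  $gadefegefbeccbedfff  f
    1  adefegefbeccbedfff$g  g
    2  beccbedfff$gadefegef  f
    3  bedfff$gadefegefbecc  c
    4  cbedfff$gadefegefbec  c
    5  ccbedfff$gadefegefbe  e
    6  defegefbeccbedfff$ga  a
    7  dfff$gadefegefbeccbe  e
    8  eccbedfff$gadefegefb  b
    9  edfff$gadefegefbeccb  b
   10  efbeccbedfff$gadefeg  g
   11  efegefbeccbedfff$gad  d
   12  egefbeccbedfff$gadef  f
   13  f$gadefegefbeccbedff  f
   14  fbeccbedfff$gadefege  e
   15  fegefbeccbedfff$gade  e
   16  ff$gadefegefbeccbedf  f
   17  fff$gadefegefbeccbed  d
   18  gadefegefbeccbedfff$  $
   19  gefbeccbedfff$gadefe  e

fgfcceaebbgdffeefd$e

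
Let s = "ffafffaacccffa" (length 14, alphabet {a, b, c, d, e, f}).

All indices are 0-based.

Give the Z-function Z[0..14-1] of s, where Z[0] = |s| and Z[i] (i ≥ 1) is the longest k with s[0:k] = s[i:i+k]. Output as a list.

[14, 1, 0, 2, 3, 1, 0, 0, 0, 0, 0, 3, 1, 0]

Z[0]=14
i=1: fresh scan; Z[1]=1 scan→box=[1,2)
i=2: fresh scan; Z[2]=0
i=3: fresh scan; Z[3]=2 scan→box=[3,5)
i=4: min(r-i=1, Z[1]=1)=1; Z[4]=3 scan→box=[4,7)
i=5: min(r-i=2, Z[1]=1)=1; Z[5]=1
i=6: min(r-i=1, Z[2]=0)=0; Z[6]=0
i=7: fresh scan; Z[7]=0
i=8: fresh scan; Z[8]=0
i=9: fresh scan; Z[9]=0
i=10: fresh scan; Z[10]=0
i=11: fresh scan; Z[11]=3 scan→box=[11,14)
i=12: min(r-i=2, Z[1]=1)=1; Z[12]=1
i=13: min(r-i=1, Z[2]=0)=0; Z[13]=0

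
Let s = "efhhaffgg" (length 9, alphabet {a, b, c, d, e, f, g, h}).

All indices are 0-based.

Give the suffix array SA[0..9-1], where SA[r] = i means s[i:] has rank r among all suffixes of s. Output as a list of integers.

[4, 0, 5, 6, 1, 8, 7, 3, 2]

sorted suffixes:
  #0 SA[0]=4  'affgg'
  #1 SA[1]=0  'efhhaffgg'
  #2 SA[2]=5  'ffgg'
  #3 SA[3]=6  'fgg'
  #4 SA[4]=1  'fhhaffgg'
  #5 SA[5]=8  'g'
  #6 SA[6]=7  'gg'
  #7 SA[7]=3  'haffgg'
  #8 SA[8]=2  'hhaffgg'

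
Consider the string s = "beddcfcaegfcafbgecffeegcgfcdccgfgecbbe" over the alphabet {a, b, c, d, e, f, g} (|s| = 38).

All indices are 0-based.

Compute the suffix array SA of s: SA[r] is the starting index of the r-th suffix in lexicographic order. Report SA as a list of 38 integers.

rank→(start, suffix):
  0 → (7, 'aegfcafbgecffeegcgfcdccgfgecbbe')
  1 → (12, 'afbgecffeegcgfcdccgfgecbbe')
  2 → (35, 'bbe')
  3 → (36, 'be')
  4 → (0, 'beddcfcaegfcafbgecffeegcgfcdccgfgecbbe')
  5 → (14, 'bgecffeegcgfcdccgfgecbbe')
  6 → (6, 'caegfcafbgecffeegcgfcdccgfgecbbe')
  7 → (11, 'cafbgecffeegcgfcdccgfgecbbe')
  8 → (34, 'cbbe')
  9 → (28, 'ccgfgecbbe')
  10 → (26, 'cdccgfgecbbe')
  11 → (4, 'cfcaegfcafbgecffeegcgfcdccgfgecbbe')
  12 → (17, 'cffeegcgfcdccgfgecbbe')
  13 → (23, 'cgfcdccgfgecbbe')
  14 → (29, 'cgfgecbbe')
  15 → (27, 'dccgfgecbbe')
  16 → (3, 'dcfcaegfcafbgecffeegcgfcdccgfgecbbe')
  17 → (2, 'ddcfcaegfcafbgecffeegcgfcdccgfgecbbe')
  18 → (37, 'e')
  19 → (33, 'ecbbe')
  20 → (16, 'ecffeegcgfcdccgfgecbbe')
  21 → (1, 'eddcfcaegfcafbgecffeegcgfcdccgfgecbbe')
  22 → (20, 'eegcgfcdccgfgecbbe')
  23 → (21, 'egcgfcdccgfgecbbe')
  24 → (8, 'egfcafbgecffeegcgfcdccgfgecbbe')
  25 → (13, 'fbgecffeegcgfcdccgfgecbbe')
  26 → (5, 'fcaegfcafbgecffeegcgfcdccgfgecbbe')
  27 → (10, 'fcafbgecffeegcgfcdccgfgecbbe')
  28 → (25, 'fcdccgfgecbbe')
  29 → (19, 'feegcgfcdccgfgecbbe')
  30 → (18, 'ffeegcgfcdccgfgecbbe')
  31 → (31, 'fgecbbe')
  32 → (22, 'gcgfcdccgfgecbbe')
  33 → (32, 'gecbbe')
  34 → (15, 'gecffeegcgfcdccgfgecbbe')
  35 → (9, 'gfcafbgecffeegcgfcdccgfgecbbe')
  36 → (24, 'gfcdccgfgecbbe')
  37 → (30, 'gfgecbbe')

[7, 12, 35, 36, 0, 14, 6, 11, 34, 28, 26, 4, 17, 23, 29, 27, 3, 2, 37, 33, 16, 1, 20, 21, 8, 13, 5, 10, 25, 19, 18, 31, 22, 32, 15, 9, 24, 30]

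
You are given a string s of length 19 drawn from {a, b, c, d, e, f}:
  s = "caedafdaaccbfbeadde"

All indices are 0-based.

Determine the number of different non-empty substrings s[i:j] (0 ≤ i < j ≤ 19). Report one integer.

rank→(start, suffix):
  0 → (7, 'aaccbfbeadde')
  1 → (8, 'accbfbeadde')
  2 → (15, 'adde')
  3 → (1, 'aedafdaaccbfbeadde')
  4 → (4, 'afdaaccbfbeadde')
  5 → (13, 'beadde')
  6 → (11, 'bfbeadde')
  7 → (0, 'caedafdaaccbfbeadde')
  8 → (10, 'cbfbeadde')
  9 → (9, 'ccbfbeadde')
  10 → (6, 'daaccbfbeadde')
  11 → (3, 'dafdaaccbfbeadde')
  12 → (16, 'dde')
  13 → (17, 'de')
  14 → (18, 'e')
  15 → (14, 'eadde')
  16 → (2, 'edafdaaccbfbeadde')
  17 → (12, 'fbeadde')
  18 → (5, 'fdaaccbfbeadde')

SA = [7, 8, 15, 1, 4, 13, 11, 0, 10, 9, 6, 3, 16, 17, 18, 14, 2, 12, 5]
rank  pair      lcp
   1  s[7:],s[8:]  1  'a'
   2  s[8:],s[15:]  1  'a'
   3  s[15:],s[1:]  1  'a'
   4  s[1:],s[4:]  1  'a'
   5  s[4:],s[13:]  0  ''
   6  s[13:],s[11:]  1  'b'
   7  s[11:],s[0:]  0  ''
   8  s[0:],s[10:]  1  'c'
   9  s[10:],s[9:]  1  'c'
  10  s[9:],s[6:]  0  ''
  11  s[6:],s[3:]  2  'da'
  12  s[3:],s[16:]  1  'd'
  13  s[16:],s[17:]  1  'd'
  14  s[17:],s[18:]  0  ''
  15  s[18:],s[14:]  1  'e'
  16  s[14:],s[2:]  1  'e'
  17  s[2:],s[12:]  0  ''
  18  s[12:],s[5:]  1  'f'

n(n+1)/2 = 19·20/2 = 190
Σ LCP = 0 + 1 + 1 + 1 + 1 + 0 + 1 + 0 + 1 + 1 + 0 + 2 + 1 + 1 + 0 + 1 + 1 + 0 + 1 = 14
distinct = 190 − 14 = 176

176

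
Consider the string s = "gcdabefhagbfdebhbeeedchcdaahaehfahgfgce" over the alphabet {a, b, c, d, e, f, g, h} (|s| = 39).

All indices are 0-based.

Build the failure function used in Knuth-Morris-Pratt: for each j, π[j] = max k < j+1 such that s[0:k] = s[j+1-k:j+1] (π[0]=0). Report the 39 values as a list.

[0, 0, 0, 0, 0, 0, 0, 0, 0, 1, 0, 0, 0, 0, 0, 0, 0, 0, 0, 0, 0, 0, 0, 0, 0, 0, 0, 0, 0, 0, 0, 0, 0, 0, 1, 0, 1, 2, 0]

π[0] = 0
j=1 s[j]='c': π[1]=0 (border '')
j=2 s[j]='d': π[2]=0 (border '')
j=3 s[j]='a': π[3]=0 (border '')
j=4 s[j]='b': π[4]=0 (border '')
j=5 s[j]='e': π[5]=0 (border '')
j=6 s[j]='f': π[6]=0 (border '')
j=7 s[j]='h': π[7]=0 (border '')
j=8 s[j]='a': π[8]=0 (border '')
j=9 s[j]='g': π[9]=1 (border 'g')
j=10 s[j]='b': k: 1→0; π[10]=0 (border '')
j=11 s[j]='f': π[11]=0 (border '')
j=12 s[j]='d': π[12]=0 (border '')
j=13 s[j]='e': π[13]=0 (border '')
j=14 s[j]='b': π[14]=0 (border '')
j=15 s[j]='h': π[15]=0 (border '')
j=16 s[j]='b': π[16]=0 (border '')
j=17 s[j]='e': π[17]=0 (border '')
j=18 s[j]='e': π[18]=0 (border '')
j=19 s[j]='e': π[19]=0 (border '')
j=20 s[j]='d': π[20]=0 (border '')
j=21 s[j]='c': π[21]=0 (border '')
j=22 s[j]='h': π[22]=0 (border '')
j=23 s[j]='c': π[23]=0 (border '')
j=24 s[j]='d': π[24]=0 (border '')
j=25 s[j]='a': π[25]=0 (border '')
j=26 s[j]='a': π[26]=0 (border '')
j=27 s[j]='h': π[27]=0 (border '')
j=28 s[j]='a': π[28]=0 (border '')
j=29 s[j]='e': π[29]=0 (border '')
j=30 s[j]='h': π[30]=0 (border '')
j=31 s[j]='f': π[31]=0 (border '')
j=32 s[j]='a': π[32]=0 (border '')
j=33 s[j]='h': π[33]=0 (border '')
j=34 s[j]='g': π[34]=1 (border 'g')
j=35 s[j]='f': k: 1→0; π[35]=0 (border '')
j=36 s[j]='g': π[36]=1 (border 'g')
j=37 s[j]='c': π[37]=2 (border 'gc')
j=38 s[j]='e': k: 2→0; π[38]=0 (border '')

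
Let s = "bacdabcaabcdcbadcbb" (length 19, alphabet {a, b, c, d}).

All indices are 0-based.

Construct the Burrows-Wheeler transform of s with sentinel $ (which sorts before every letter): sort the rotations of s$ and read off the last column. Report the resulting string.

rank  rotation              last
    0  $bacdabcaabcdcbadcbb  b
    1  aabcdcbadcbb$bacdabc  c
    2  abcaabcdcbadcbb$bacd  d
    3  abcdcbadcbb$bacdabca  a
    4  acdabcaabcdcbadcbb$b  b
    5  adcbb$bacdabcaabcdcb  b
    6  b$bacdabcaabcdcbadcb  b
    7  bacdabcaabcdcbadcbb$  $
    8  badcbb$bacdabcaabcdc  c
    9  bb$bacdabcaabcdcbadc  c
   10  bcaabcdcbadcbb$bacda  a
   11  bcdcbadcbb$bacdabcaa  a
   12  caabcdcbadcbb$bacdab  b
   13  cbadcbb$bacdabcaabcd  d
   14  cbb$bacdabcaabcdcbad  d
   15  cdabcaabcdcbadcbb$ba  a
   16  cdcbadcbb$bacdabcaab  b
   17  dabcaabcdcbadcbb$bac  c
   18  dcbadcbb$bacdabcaabc  c
   19  dcbb$bacdabcaabcdcba  a

bcdabbb$ccaabddabcca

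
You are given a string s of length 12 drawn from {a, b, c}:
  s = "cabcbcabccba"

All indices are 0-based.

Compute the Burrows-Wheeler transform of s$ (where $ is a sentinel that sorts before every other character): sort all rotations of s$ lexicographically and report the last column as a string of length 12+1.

abccccaa$bcbb

rank  rotation       last
    0  $cabcbcabccba  a
    1  a$cabcbcabccb  b
    2  abcbcabccba$c  c
    3  abccba$cabcbc  c
    4  ba$cabcbcabcc  c
    5  bcabccba$cabc  c
    6  bcbcabccba$ca  a
    7  bccba$cabcbca  a
    8  cabcbcabccba$  $
    9  cabccba$cabcb  b
   10  cba$cabcbcabc  c
   11  cbcabccba$cab  b
   12  ccba$cabcbcab  b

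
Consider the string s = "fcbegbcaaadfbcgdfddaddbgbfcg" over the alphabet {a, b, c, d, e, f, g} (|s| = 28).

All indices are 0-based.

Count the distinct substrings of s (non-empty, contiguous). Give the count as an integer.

377

rank→(start, suffix):
  0 → (7, 'aaadfbcgdfddaddbgbfcg')
  1 → (8, 'aadfbcgdfddaddbgbfcg')
  2 → (19, 'addbgbfcg')
  3 → (9, 'adfbcgdfddaddbgbfcg')
  4 → (5, 'bcaaadfbcgdfddaddbgbfcg')
  5 → (12, 'bcgdfddaddbgbfcg')
  6 → (2, 'begbcaaadfbcgdfddaddbgbfcg')
  7 → (24, 'bfcg')
  8 → (22, 'bgbfcg')
  9 → (6, 'caaadfbcgdfddaddbgbfcg')
  10 → (1, 'cbegbcaaadfbcgdfddaddbgbfcg')
  11 → (26, 'cg')
  12 → (13, 'cgdfddaddbgbfcg')
  13 → (18, 'daddbgbfcg')
  14 → (21, 'dbgbfcg')
  15 → (17, 'ddaddbgbfcg')
  16 → (20, 'ddbgbfcg')
  17 → (10, 'dfbcgdfddaddbgbfcg')
  18 → (15, 'dfddaddbgbfcg')
  19 → (3, 'egbcaaadfbcgdfddaddbgbfcg')
  20 → (11, 'fbcgdfddaddbgbfcg')
  21 → (0, 'fcbegbcaaadfbcgdfddaddbgbfcg')
  22 → (25, 'fcg')
  23 → (16, 'fddaddbgbfcg')
  24 → (27, 'g')
  25 → (4, 'gbcaaadfbcgdfddaddbgbfcg')
  26 → (23, 'gbfcg')
  27 → (14, 'gdfddaddbgbfcg')

SA = [7, 8, 19, 9, 5, 12, 2, 24, 22, 6, 1, 26, 13, 18, 21, 17, 20, 10, 15, 3, 11, 0, 25, 16, 27, 4, 23, 14]
[i] adj suffixes → lcp
  [1] 7/8 → 2 ('aa')
  [2] 8/19 → 1 ('a')
  [3] 19/9 → 2 ('ad')
  [4] 9/5 → 0 ('')
  [5] 5/12 → 2 ('bc')
  [6] 12/2 → 1 ('b')
  [7] 2/24 → 1 ('b')
  [8] 24/22 → 1 ('b')
  [9] 22/6 → 0 ('')
  [10] 6/1 → 1 ('c')
  [11] 1/26 → 1 ('c')
  [12] 26/13 → 2 ('cg')
  [13] 13/18 → 0 ('')
  [14] 18/21 → 1 ('d')
  [15] 21/17 → 1 ('d')
  [16] 17/20 → 2 ('dd')
  [17] 20/10 → 1 ('d')
  [18] 10/15 → 2 ('df')
  [19] 15/3 → 0 ('')
  [20] 3/11 → 0 ('')
  [21] 11/0 → 1 ('f')
  [22] 0/25 → 2 ('fc')
  [23] 25/16 → 1 ('f')
  [24] 16/27 → 0 ('')
  [25] 27/4 → 1 ('g')
  [26] 4/23 → 2 ('gb')
  [27] 23/14 → 1 ('g')

n(n+1)/2 = 28·29/2 = 406
Σ LCP = 0 + 2 + 1 + 2 + 0 + 2 + 1 + 1 + 1 + 0 + 1 + 1 + 2 + 0 + 1 + 1 + 2 + 1 + 2 + 0 + 0 + 1 + 2 + 1 + 0 + 1 + 2 + 1 = 29
distinct = 406 − 29 = 377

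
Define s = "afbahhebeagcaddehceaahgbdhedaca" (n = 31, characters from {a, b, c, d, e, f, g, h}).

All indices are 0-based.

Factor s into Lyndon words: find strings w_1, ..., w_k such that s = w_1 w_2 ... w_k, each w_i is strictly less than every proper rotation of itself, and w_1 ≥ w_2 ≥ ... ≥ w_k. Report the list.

emit factor 1: 'afbahhebeagc' (i=0, period=12)
emit factor 2: 'addehce' (i=12, period=7)
emit factor 3: 'aahgbdhedac' (i=19, period=11)
emit factor 4: 'a' (i=30, period=1)

["afbahhebeagc", "addehce", "aahgbdhedac", "a"]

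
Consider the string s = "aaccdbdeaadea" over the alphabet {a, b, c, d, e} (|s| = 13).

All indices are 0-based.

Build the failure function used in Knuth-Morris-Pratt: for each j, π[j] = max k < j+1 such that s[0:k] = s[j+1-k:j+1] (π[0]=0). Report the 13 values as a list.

π[0] = 0
j=1 s[j]='a': π[1]=1 (border 'a')
j=2 s[j]='c': k: 1→0; π[2]=0 (border '')
j=3 s[j]='c': π[3]=0 (border '')
j=4 s[j]='d': π[4]=0 (border '')
j=5 s[j]='b': π[5]=0 (border '')
j=6 s[j]='d': π[6]=0 (border '')
j=7 s[j]='e': π[7]=0 (border '')
j=8 s[j]='a': π[8]=1 (border 'a')
j=9 s[j]='a': π[9]=2 (border 'aa')
j=10 s[j]='d': k: 2→1→0; π[10]=0 (border '')
j=11 s[j]='e': π[11]=0 (border '')
j=12 s[j]='a': π[12]=1 (border 'a')

[0, 1, 0, 0, 0, 0, 0, 0, 1, 2, 0, 0, 1]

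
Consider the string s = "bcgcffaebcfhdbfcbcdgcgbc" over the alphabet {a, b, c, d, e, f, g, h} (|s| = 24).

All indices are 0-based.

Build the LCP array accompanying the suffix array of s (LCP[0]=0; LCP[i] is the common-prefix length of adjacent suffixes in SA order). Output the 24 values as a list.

rank→(start, suffix):
  0 → (6, 'aebcfhdbfcbcdgcgbc')
  1 → (22, 'bc')
  2 → (16, 'bcdgcgbc')
  3 → (8, 'bcfhdbfcbcdgcgbc')
  4 → (0, 'bcgcffaebcfhdbfcbcdgcgbc')
  5 → (13, 'bfcbcdgcgbc')
  6 → (23, 'c')
  7 → (15, 'cbcdgcgbc')
  8 → (17, 'cdgcgbc')
  9 → (3, 'cffaebcfhdbfcbcdgcgbc')
  10 → (9, 'cfhdbfcbcdgcgbc')
  11 → (20, 'cgbc')
  12 → (1, 'cgcffaebcfhdbfcbcdgcgbc')
  13 → (12, 'dbfcbcdgcgbc')
  14 → (18, 'dgcgbc')
  15 → (7, 'ebcfhdbfcbcdgcgbc')
  16 → (5, 'faebcfhdbfcbcdgcgbc')
  17 → (14, 'fcbcdgcgbc')
  18 → (4, 'ffaebcfhdbfcbcdgcgbc')
  19 → (10, 'fhdbfcbcdgcgbc')
  20 → (21, 'gbc')
  21 → (2, 'gcffaebcfhdbfcbcdgcgbc')
  22 → (19, 'gcgbc')
  23 → (11, 'hdbfcbcdgcgbc')

SA = [6, 22, 16, 8, 0, 13, 23, 15, 17, 3, 9, 20, 1, 12, 18, 7, 5, 14, 4, 10, 21, 2, 19, 11]
i: (SA[i-1],SA[i]) lcp shared
  1: (6,22) 0 ''
  2: (22,16) 2 'bc'
  3: (16,8) 2 'bc'
  4: (8,0) 2 'bc'
  5: (0,13) 1 'b'
  6: (13,23) 0 ''
  7: (23,15) 1 'c'
  8: (15,17) 1 'c'
  9: (17,3) 1 'c'
  10: (3,9) 2 'cf'
  11: (9,20) 1 'c'
  12: (20,1) 2 'cg'
  13: (1,12) 0 ''
  14: (12,18) 1 'd'
  15: (18,7) 0 ''
  16: (7,5) 0 ''
  17: (5,14) 1 'f'
  18: (14,4) 1 'f'
  19: (4,10) 1 'f'
  20: (10,21) 0 ''
  21: (21,2) 1 'g'
  22: (2,19) 2 'gc'
  23: (19,11) 0 ''

[0, 0, 2, 2, 2, 1, 0, 1, 1, 1, 2, 1, 2, 0, 1, 0, 0, 1, 1, 1, 0, 1, 2, 0]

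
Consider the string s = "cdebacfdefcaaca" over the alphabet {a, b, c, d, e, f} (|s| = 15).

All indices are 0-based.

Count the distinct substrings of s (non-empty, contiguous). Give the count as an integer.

rank→(start, suffix):
  0 → (14, 'a')
  1 → (11, 'aaca')
  2 → (12, 'aca')
  3 → (4, 'acfdefcaaca')
  4 → (3, 'bacfdefcaaca')
  5 → (13, 'ca')
  6 → (10, 'caaca')
  7 → (0, 'cdebacfdefcaaca')
  8 → (5, 'cfdefcaaca')
  9 → (1, 'debacfdefcaaca')
  10 → (7, 'defcaaca')
  11 → (2, 'ebacfdefcaaca')
  12 → (8, 'efcaaca')
  13 → (9, 'fcaaca')
  14 → (6, 'fdefcaaca')

SA = [14, 11, 12, 4, 3, 13, 10, 0, 5, 1, 7, 2, 8, 9, 6]
rank  pair      lcp
   1  s[14:],s[11:]  1  'a'
   2  s[11:],s[12:]  1  'a'
   3  s[12:],s[4:]  2  'ac'
   4  s[4:],s[3:]  0  ''
   5  s[3:],s[13:]  0  ''
   6  s[13:],s[10:]  2  'ca'
   7  s[10:],s[0:]  1  'c'
   8  s[0:],s[5:]  1  'c'
   9  s[5:],s[1:]  0  ''
  10  s[1:],s[7:]  2  'de'
  11  s[7:],s[2:]  0  ''
  12  s[2:],s[8:]  1  'e'
  13  s[8:],s[9:]  0  ''
  14  s[9:],s[6:]  1  'f'

n(n+1)/2 = 15·16/2 = 120
Σ LCP = 0 + 1 + 1 + 2 + 0 + 0 + 2 + 1 + 1 + 0 + 2 + 0 + 1 + 0 + 1 = 12
distinct = 120 − 12 = 108

108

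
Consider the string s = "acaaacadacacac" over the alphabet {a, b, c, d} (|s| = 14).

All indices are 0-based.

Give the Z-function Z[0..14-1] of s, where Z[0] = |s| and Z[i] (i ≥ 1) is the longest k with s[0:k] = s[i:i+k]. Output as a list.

Z[0]=14
i=1: fresh scan; Z[1]=0
i=2: fresh scan; Z[2]=1 extend→box=[2,3)
i=3: fresh scan; Z[3]=1 extend→box=[3,4)
i=4: fresh scan; Z[4]=3 extend→box=[4,7)
i=5: min(r-i=2, Z[1]=0)=0; Z[5]=0
i=6: min(r-i=1, Z[2]=1)=1; Z[6]=1
i=7: fresh scan; Z[7]=0
i=8: fresh scan; Z[8]=3 extend→box=[8,11)
i=9: min(r-i=2, Z[1]=0)=0; Z[9]=0
i=10: min(r-i=1, Z[2]=1)=1; Z[10]=3 extend→box=[10,13)
i=11: min(r-i=2, Z[1]=0)=0; Z[11]=0
i=12: min(r-i=1, Z[2]=1)=1; Z[12]=2 extend→box=[12,14)
i=13: min(r-i=1, Z[1]=0)=0; Z[13]=0

[14, 0, 1, 1, 3, 0, 1, 0, 3, 0, 3, 0, 2, 0]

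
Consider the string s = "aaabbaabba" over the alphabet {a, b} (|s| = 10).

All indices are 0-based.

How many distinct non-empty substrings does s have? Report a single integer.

rank→(start, suffix):
  0 → (9, 'a')
  1 → (0, 'aaabbaabba')
  2 → (5, 'aabba')
  3 → (1, 'aabbaabba')
  4 → (6, 'abba')
  5 → (2, 'abbaabba')
  6 → (8, 'ba')
  7 → (4, 'baabba')
  8 → (7, 'bba')
  9 → (3, 'bbaabba')

SA = [9, 0, 5, 1, 6, 2, 8, 4, 7, 3]
rank  pair      lcp
   1  s[9:],s[0:]  1  'a'
   2  s[0:],s[5:]  2  'aa'
   3  s[5:],s[1:]  5  'aabba'
   4  s[1:],s[6:]  1  'a'
   5  s[6:],s[2:]  4  'abba'
   6  s[2:],s[8:]  0  ''
   7  s[8:],s[4:]  2  'ba'
   8  s[4:],s[7:]  1  'b'
   9  s[7:],s[3:]  3  'bba'

n(n+1)/2 = 10·11/2 = 55
Σ LCP = 0 + 1 + 2 + 5 + 1 + 4 + 0 + 2 + 1 + 3 = 19
distinct = 55 − 19 = 36

36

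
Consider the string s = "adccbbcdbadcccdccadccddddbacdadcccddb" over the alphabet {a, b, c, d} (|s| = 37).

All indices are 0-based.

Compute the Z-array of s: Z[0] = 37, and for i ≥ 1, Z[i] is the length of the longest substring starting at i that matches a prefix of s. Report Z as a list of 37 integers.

Z[0]=37
i=1: outside box; Z[1]=0
i=2: outside box; Z[2]=0
i=3: outside box; Z[3]=0
i=4: outside box; Z[4]=0
i=5: outside box; Z[5]=0
i=6: outside box; Z[6]=0
i=7: outside box; Z[7]=0
i=8: outside box; Z[8]=0
i=9: outside box; Z[9]=4 scan→box=[9,13)
i=10: min(r-i=3, Z[1]=0)=0; Z[10]=0
i=11: min(r-i=2, Z[2]=0)=0; Z[11]=0
i=12: min(r-i=1, Z[3]=0)=0; Z[12]=0
i=13: outside box; Z[13]=0
i=14: outside box; Z[14]=0
i=15: outside box; Z[15]=0
i=16: outside box; Z[16]=0
i=17: outside box; Z[17]=4 scan→box=[17,21)
i=18: min(r-i=3, Z[1]=0)=0; Z[18]=0
i=19: min(r-i=2, Z[2]=0)=0; Z[19]=0
i=20: min(r-i=1, Z[3]=0)=0; Z[20]=0
i=21: outside box; Z[21]=0
i=22: outside box; Z[22]=0
i=23: outside box; Z[23]=0
i=24: outside box; Z[24]=0
i=25: outside box; Z[25]=0
i=26: outside box; Z[26]=1 scan→box=[26,27)
i=27: outside box; Z[27]=0
i=28: outside box; Z[28]=0
i=29: outside box; Z[29]=4 scan→box=[29,33)
i=30: min(r-i=3, Z[1]=0)=0; Z[30]=0
i=31: min(r-i=2, Z[2]=0)=0; Z[31]=0
i=32: min(r-i=1, Z[3]=0)=0; Z[32]=0
i=33: outside box; Z[33]=0
i=34: outside box; Z[34]=0
i=35: outside box; Z[35]=0
i=36: outside box; Z[36]=0

[37, 0, 0, 0, 0, 0, 0, 0, 0, 4, 0, 0, 0, 0, 0, 0, 0, 4, 0, 0, 0, 0, 0, 0, 0, 0, 1, 0, 0, 4, 0, 0, 0, 0, 0, 0, 0]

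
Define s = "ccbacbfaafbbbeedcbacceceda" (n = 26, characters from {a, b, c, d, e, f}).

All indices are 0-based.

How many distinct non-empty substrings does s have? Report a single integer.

rank | idx | suffix
   0 |  25 | a
   1 |   7 | aafbbbeedcbacceceda
   2 |   3 | acbfaafbbbeedcbacceceda
   3 |  18 | acceceda
   4 |   8 | afbbbeedcbacceceda
   5 |   2 | bacbfaafbbbeedcbacceceda
   6 |  17 | bacceceda
   7 |  10 | bbbeedcbacceceda
   8 |  11 | bbeedcbacceceda
   9 |  12 | beedcbacceceda
  10 |   5 | bfaafbbbeedcbacceceda
  11 |   1 | cbacbfaafbbbeedcbacceceda
  12 |  16 | cbacceceda
  13 |   4 | cbfaafbbbeedcbacceceda
  14 |   0 | ccbacbfaafbbbeedcbacceceda
  15 |  19 | cceceda
  16 |  20 | ceceda
  17 |  22 | ceda
  18 |  24 | da
  19 |  15 | dcbacceceda
  20 |  21 | eceda
  21 |  23 | eda
  22 |  14 | edcbacceceda
  23 |  13 | eedcbacceceda
  24 |   6 | faafbbbeedcbacceceda
  25 |   9 | fbbbeedcbacceceda

SA = [25, 7, 3, 18, 8, 2, 17, 10, 11, 12, 5, 1, 16, 4, 0, 19, 20, 22, 24, 15, 21, 23, 14, 13, 6, 9]
[i] adj suffixes → lcp
  [1] 25/7 → 1 ('a')
  [2] 7/3 → 1 ('a')
  [3] 3/18 → 2 ('ac')
  [4] 18/8 → 1 ('a')
  [5] 8/2 → 0 ('')
  [6] 2/17 → 3 ('bac')
  [7] 17/10 → 1 ('b')
  [8] 10/11 → 2 ('bb')
  [9] 11/12 → 1 ('b')
  [10] 12/5 → 1 ('b')
  [11] 5/1 → 0 ('')
  [12] 1/16 → 4 ('cbac')
  [13] 16/4 → 2 ('cb')
  [14] 4/0 → 1 ('c')
  [15] 0/19 → 2 ('cc')
  [16] 19/20 → 1 ('c')
  [17] 20/22 → 2 ('ce')
  [18] 22/24 → 0 ('')
  [19] 24/15 → 1 ('d')
  [20] 15/21 → 0 ('')
  [21] 21/23 → 1 ('e')
  [22] 23/14 → 2 ('ed')
  [23] 14/13 → 1 ('e')
  [24] 13/6 → 0 ('')
  [25] 6/9 → 1 ('f')

n(n+1)/2 = 26·27/2 = 351
Σ LCP = 0 + 1 + 1 + 2 + 1 + 0 + 3 + 1 + 2 + 1 + 1 + 0 + 4 + 2 + 1 + 2 + 1 + 2 + 0 + 1 + 0 + 1 + 2 + 1 + 0 + 1 = 31
distinct = 351 − 31 = 320

320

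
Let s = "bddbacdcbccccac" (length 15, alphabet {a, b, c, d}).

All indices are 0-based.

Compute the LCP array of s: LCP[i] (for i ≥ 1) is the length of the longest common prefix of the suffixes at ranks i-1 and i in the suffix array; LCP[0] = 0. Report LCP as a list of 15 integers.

[0, 2, 0, 1, 1, 0, 1, 1, 1, 2, 3, 1, 0, 1, 1]

rank | idx | suffix
   0 |  13 | ac
   1 |   4 | acdcbccccac
   2 |   3 | bacdcbccccac
   3 |   8 | bccccac
   4 |   0 | bddbacdcbccccac
   5 |  14 | c
   6 |  12 | cac
   7 |   7 | cbccccac
   8 |  11 | ccac
   9 |  10 | cccac
  10 |   9 | ccccac
  11 |   5 | cdcbccccac
  12 |   2 | dbacdcbccccac
  13 |   6 | dcbccccac
  14 |   1 | ddbacdcbccccac

SA = [13, 4, 3, 8, 0, 14, 12, 7, 11, 10, 9, 5, 2, 6, 1]
i: (SA[i-1],SA[i]) lcp shared
  1: (13,4) 2 'ac'
  2: (4,3) 0 ''
  3: (3,8) 1 'b'
  4: (8,0) 1 'b'
  5: (0,14) 0 ''
  6: (14,12) 1 'c'
  7: (12,7) 1 'c'
  8: (7,11) 1 'c'
  9: (11,10) 2 'cc'
  10: (10,9) 3 'ccc'
  11: (9,5) 1 'c'
  12: (5,2) 0 ''
  13: (2,6) 1 'd'
  14: (6,1) 1 'd'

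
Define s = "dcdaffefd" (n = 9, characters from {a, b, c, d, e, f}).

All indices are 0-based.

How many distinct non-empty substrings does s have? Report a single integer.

41

sorted suffixes:
  #0 SA[0]=3  'affefd'
  #1 SA[1]=1  'cdaffefd'
  #2 SA[2]=8  'd'
  #3 SA[3]=2  'daffefd'
  #4 SA[4]=0  'dcdaffefd'
  #5 SA[5]=6  'efd'
  #6 SA[6]=7  'fd'
  #7 SA[7]=5  'fefd'
  #8 SA[8]=4  'ffefd'

SA = [3, 1, 8, 2, 0, 6, 7, 5, 4]
i: (SA[i-1],SA[i]) lcp shared
  1: (3,1) 0 ''
  2: (1,8) 0 ''
  3: (8,2) 1 'd'
  4: (2,0) 1 'd'
  5: (0,6) 0 ''
  6: (6,7) 0 ''
  7: (7,5) 1 'f'
  8: (5,4) 1 'f'

n(n+1)/2 = 9·10/2 = 45
Σ LCP = 0 + 0 + 0 + 1 + 1 + 0 + 0 + 1 + 1 = 4
distinct = 45 − 4 = 41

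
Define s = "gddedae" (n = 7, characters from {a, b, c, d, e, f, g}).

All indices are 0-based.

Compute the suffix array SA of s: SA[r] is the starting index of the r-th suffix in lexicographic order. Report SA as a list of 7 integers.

[5, 4, 1, 2, 6, 3, 0]

rank→(start, suffix):
  0 → (5, 'ae')
  1 → (4, 'dae')
  2 → (1, 'ddedae')
  3 → (2, 'dedae')
  4 → (6, 'e')
  5 → (3, 'edae')
  6 → (0, 'gddedae')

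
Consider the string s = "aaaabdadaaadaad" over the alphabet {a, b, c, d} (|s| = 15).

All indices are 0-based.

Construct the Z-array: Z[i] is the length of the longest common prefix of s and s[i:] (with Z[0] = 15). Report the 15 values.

Z[0]=15
i=1: outside box; Z[1]=3 grow→box=[1,4)
i=2: min(r-i=2, Z[1]=3)=2; Z[2]=2
i=3: min(r-i=1, Z[2]=2)=1; Z[3]=1
i=4: outside box; Z[4]=0
i=5: outside box; Z[5]=0
i=6: outside box; Z[6]=1 grow→box=[6,7)
i=7: outside box; Z[7]=0
i=8: outside box; Z[8]=3 grow→box=[8,11)
i=9: min(r-i=2, Z[1]=3)=2; Z[9]=2
i=10: min(r-i=1, Z[2]=2)=1; Z[10]=1
i=11: outside box; Z[11]=0
i=12: outside box; Z[12]=2 grow→box=[12,14)
i=13: min(r-i=1, Z[1]=3)=1; Z[13]=1
i=14: outside box; Z[14]=0

[15, 3, 2, 1, 0, 0, 1, 0, 3, 2, 1, 0, 2, 1, 0]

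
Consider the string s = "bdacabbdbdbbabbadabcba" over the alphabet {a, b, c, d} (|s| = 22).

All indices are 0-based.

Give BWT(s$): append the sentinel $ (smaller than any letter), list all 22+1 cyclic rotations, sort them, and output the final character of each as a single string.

rank  rotation                 last
    0  $bdacabbdbdbbabbadabcba  a
    1  a$bdacabbdbdbbabbadabcb  b
    2  abbadabcba$bdacabbdbdbb  b
    3  abbdbdbbabbadabcba$bdac  c
    4  abcba$bdacabbdbdbbabbad  d
    5  acabbdbdbbabbadabcba$bd  d
    6  adabcba$bdacabbdbdbbabb  b
    7  ba$bdacabbdbdbbabbadabc  c
    8  babbadabcba$bdacabbdbdb  b
    9  badabcba$bdacabbdbdbbab  b
   10  bbabbadabcba$bdacabbdbd  d
   11  bbadabcba$bdacabbdbdbba  a
   12  bbdbdbbabbadabcba$bdaca  a
   13  bcba$bdacabbdbdbbabbada  a
   14  bdacabbdbdbbabbadabcba$  $
   15  bdbbabbadabcba$bdacabbd  d
   16  bdbdbbabbadabcba$bdacab  b
   17  cabbdbdbbabbadabcba$bda  a
   18  cba$bdacabbdbdbbabbadab  b
   19  dabcba$bdacabbdbdbbabba  a
   20  dacabbdbdbbabbadabcba$b  b
   21  dbbabbadabcba$bdacabbdb  b
   22  dbdbbabbadabcba$bdacabb  b

abbcddbcbbdaaa$dbababbb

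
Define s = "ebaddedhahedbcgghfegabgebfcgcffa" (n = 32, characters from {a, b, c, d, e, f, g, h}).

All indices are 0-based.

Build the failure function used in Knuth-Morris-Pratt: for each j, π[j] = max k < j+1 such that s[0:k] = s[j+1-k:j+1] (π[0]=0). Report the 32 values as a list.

π[0] = 0
j=1 s[j]='b': π[1]=0 (border '')
j=2 s[j]='a': π[2]=0 (border '')
j=3 s[j]='d': π[3]=0 (border '')
j=4 s[j]='d': π[4]=0 (border '')
j=5 s[j]='e': π[5]=1 (border 'e')
j=6 s[j]='d': k: 1→0; π[6]=0 (border '')
j=7 s[j]='h': π[7]=0 (border '')
j=8 s[j]='a': π[8]=0 (border '')
j=9 s[j]='h': π[9]=0 (border '')
j=10 s[j]='e': π[10]=1 (border 'e')
j=11 s[j]='d': k: 1→0; π[11]=0 (border '')
j=12 s[j]='b': π[12]=0 (border '')
j=13 s[j]='c': π[13]=0 (border '')
j=14 s[j]='g': π[14]=0 (border '')
j=15 s[j]='g': π[15]=0 (border '')
j=16 s[j]='h': π[16]=0 (border '')
j=17 s[j]='f': π[17]=0 (border '')
j=18 s[j]='e': π[18]=1 (border 'e')
j=19 s[j]='g': k: 1→0; π[19]=0 (border '')
j=20 s[j]='a': π[20]=0 (border '')
j=21 s[j]='b': π[21]=0 (border '')
j=22 s[j]='g': π[22]=0 (border '')
j=23 s[j]='e': π[23]=1 (border 'e')
j=24 s[j]='b': π[24]=2 (border 'eb')
j=25 s[j]='f': k: 2→0; π[25]=0 (border '')
j=26 s[j]='c': π[26]=0 (border '')
j=27 s[j]='g': π[27]=0 (border '')
j=28 s[j]='c': π[28]=0 (border '')
j=29 s[j]='f': π[29]=0 (border '')
j=30 s[j]='f': π[30]=0 (border '')
j=31 s[j]='a': π[31]=0 (border '')

[0, 0, 0, 0, 0, 1, 0, 0, 0, 0, 1, 0, 0, 0, 0, 0, 0, 0, 1, 0, 0, 0, 0, 1, 2, 0, 0, 0, 0, 0, 0, 0]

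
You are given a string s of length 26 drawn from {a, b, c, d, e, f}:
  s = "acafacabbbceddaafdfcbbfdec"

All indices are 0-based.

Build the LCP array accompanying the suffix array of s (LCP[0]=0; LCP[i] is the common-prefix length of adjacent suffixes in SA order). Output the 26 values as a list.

[0, 1, 1, 3, 1, 2, 0, 2, 2, 1, 1, 0, 1, 2, 1, 1, 0, 1, 1, 1, 0, 1, 0, 1, 1, 2]

sorted suffixes:
  #0 SA[0]=14  'aafdfcbbfdec'
  #1 SA[1]=6  'abbbceddaafdfcbbfdec'
  #2 SA[2]=4  'acabbbceddaafdfcbbfdec'
  #3 SA[3]=0  'acafacabbbceddaafdfcbbfdec'
  #4 SA[4]=2  'afacabbbceddaafdfcbbfdec'
  #5 SA[5]=15  'afdfcbbfdec'
  #6 SA[6]=7  'bbbceddaafdfcbbfdec'
  #7 SA[7]=8  'bbceddaafdfcbbfdec'
  #8 SA[8]=20  'bbfdec'
  #9 SA[9]=9  'bceddaafdfcbbfdec'
  #10 SA[10]=21  'bfdec'
  #11 SA[11]=25  'c'
  #12 SA[12]=5  'cabbbceddaafdfcbbfdec'
  #13 SA[13]=1  'cafacabbbceddaafdfcbbfdec'
  #14 SA[14]=19  'cbbfdec'
  #15 SA[15]=10  'ceddaafdfcbbfdec'
  #16 SA[16]=13  'daafdfcbbfdec'
  #17 SA[17]=12  'ddaafdfcbbfdec'
  #18 SA[18]=23  'dec'
  #19 SA[19]=17  'dfcbbfdec'
  #20 SA[20]=24  'ec'
  #21 SA[21]=11  'eddaafdfcbbfdec'
  #22 SA[22]=3  'facabbbceddaafdfcbbfdec'
  #23 SA[23]=18  'fcbbfdec'
  #24 SA[24]=22  'fdec'
  #25 SA[25]=16  'fdfcbbfdec'

SA = [14, 6, 4, 0, 2, 15, 7, 8, 20, 9, 21, 25, 5, 1, 19, 10, 13, 12, 23, 17, 24, 11, 3, 18, 22, 16]
i: (SA[i-1],SA[i]) lcp shared
  1: (14,6) 1 'a'
  2: (6,4) 1 'a'
  3: (4,0) 3 'aca'
  4: (0,2) 1 'a'
  5: (2,15) 2 'af'
  6: (15,7) 0 ''
  7: (7,8) 2 'bb'
  8: (8,20) 2 'bb'
  9: (20,9) 1 'b'
  10: (9,21) 1 'b'
  11: (21,25) 0 ''
  12: (25,5) 1 'c'
  13: (5,1) 2 'ca'
  14: (1,19) 1 'c'
  15: (19,10) 1 'c'
  16: (10,13) 0 ''
  17: (13,12) 1 'd'
  18: (12,23) 1 'd'
  19: (23,17) 1 'd'
  20: (17,24) 0 ''
  21: (24,11) 1 'e'
  22: (11,3) 0 ''
  23: (3,18) 1 'f'
  24: (18,22) 1 'f'
  25: (22,16) 2 'fd'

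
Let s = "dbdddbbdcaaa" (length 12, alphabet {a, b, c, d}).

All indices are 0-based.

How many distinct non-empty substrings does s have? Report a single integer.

66

sorted suffixes:
  #0 SA[0]=11  'a'
  #1 SA[1]=10  'aa'
  #2 SA[2]=9  'aaa'
  #3 SA[3]=5  'bbdcaaa'
  #4 SA[4]=6  'bdcaaa'
  #5 SA[5]=1  'bdddbbdcaaa'
  #6 SA[6]=8  'caaa'
  #7 SA[7]=4  'dbbdcaaa'
  #8 SA[8]=0  'dbdddbbdcaaa'
  #9 SA[9]=7  'dcaaa'
  #10 SA[10]=3  'ddbbdcaaa'
  #11 SA[11]=2  'dddbbdcaaa'

SA = [11, 10, 9, 5, 6, 1, 8, 4, 0, 7, 3, 2]
i: (SA[i-1],SA[i]) lcp shared
  1: (11,10) 1 'a'
  2: (10,9) 2 'aa'
  3: (9,5) 0 ''
  4: (5,6) 1 'b'
  5: (6,1) 2 'bd'
  6: (1,8) 0 ''
  7: (8,4) 0 ''
  8: (4,0) 2 'db'
  9: (0,7) 1 'd'
  10: (7,3) 1 'd'
  11: (3,2) 2 'dd'

n(n+1)/2 = 12·13/2 = 78
Σ LCP = 0 + 1 + 2 + 0 + 1 + 2 + 0 + 0 + 2 + 1 + 1 + 2 = 12
distinct = 78 − 12 = 66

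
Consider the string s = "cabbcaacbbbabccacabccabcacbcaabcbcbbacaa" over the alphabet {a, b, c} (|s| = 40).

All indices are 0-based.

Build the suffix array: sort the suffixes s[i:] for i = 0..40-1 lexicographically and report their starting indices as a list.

[39, 38, 28, 5, 1, 21, 29, 17, 11, 36, 15, 6, 24, 10, 35, 9, 34, 8, 2, 26, 3, 22, 32, 30, 18, 12, 37, 27, 4, 0, 20, 16, 14, 23, 33, 7, 25, 31, 19, 13]

sorted suffixes:
  #0 SA[0]=39  'a'
  #1 SA[1]=38  'aa'
  #2 SA[2]=28  'aabcbcbbacaa'
  #3 SA[3]=5  'aacbbbabccacabccabcacbcaabcbcbbacaa'
  #4 SA[4]=1  'abbcaacbbbabccacabccabcacbcaabcbcbbacaa'
  #5 SA[5]=21  'abcacbcaabcbcbbacaa'
  #6 SA[6]=29  'abcbcbbacaa'
  #7 SA[7]=17  'abccabcacbcaabcbcbbacaa'
  #8 SA[8]=11  'abccacabccabcacbcaabcbcbbacaa'
  #9 SA[9]=36  'acaa'
  #10 SA[10]=15  'acabccabcacbcaabcbcbbacaa'
  #11 SA[11]=6  'acbbbabccacabccabcacbcaabcbcbbacaa'
  #12 SA[12]=24  'acbcaabcbcbbacaa'
  #13 SA[13]=10  'babccacabccabcacbcaabcbcbbacaa'
  #14 SA[14]=35  'bacaa'
  #15 SA[15]=9  'bbabccacabccabcacbcaabcbcbbacaa'
  #16 SA[16]=34  'bbacaa'
  #17 SA[17]=8  'bbbabccacabccabcacbcaabcbcbbacaa'
  #18 SA[18]=2  'bbcaacbbbabccacabccabcacbcaabcbcbbacaa'
  #19 SA[19]=26  'bcaabcbcbbacaa'
  #20 SA[20]=3  'bcaacbbbabccacabccabcacbcaabcbcbbacaa'
  #21 SA[21]=22  'bcacbcaabcbcbbacaa'
  #22 SA[22]=32  'bcbbacaa'
  #23 SA[23]=30  'bcbcbbacaa'
  #24 SA[24]=18  'bccabcacbcaabcbcbbacaa'
  #25 SA[25]=12  'bccacabccabcacbcaabcbcbbacaa'
  #26 SA[26]=37  'caa'
  #27 SA[27]=27  'caabcbcbbacaa'
  #28 SA[28]=4  'caacbbbabccacabccabcacbcaabcbcbbacaa'
  #29 SA[29]=0  'cabbcaacbbbabccacabccabcacbcaabcbcbbacaa'
  #30 SA[30]=20  'cabcacbcaabcbcbbacaa'
  #31 SA[31]=16  'cabccabcacbcaabcbcbbacaa'
  #32 SA[32]=14  'cacabccabcacbcaabcbcbbacaa'
  #33 SA[33]=23  'cacbcaabcbcbbacaa'
  #34 SA[34]=33  'cbbacaa'
  #35 SA[35]=7  'cbbbabccacabccabcacbcaabcbcbbacaa'
  #36 SA[36]=25  'cbcaabcbcbbacaa'
  #37 SA[37]=31  'cbcbbacaa'
  #38 SA[38]=19  'ccabcacbcaabcbcbbacaa'
  #39 SA[39]=13  'ccacabccabcacbcaabcbcbbacaa'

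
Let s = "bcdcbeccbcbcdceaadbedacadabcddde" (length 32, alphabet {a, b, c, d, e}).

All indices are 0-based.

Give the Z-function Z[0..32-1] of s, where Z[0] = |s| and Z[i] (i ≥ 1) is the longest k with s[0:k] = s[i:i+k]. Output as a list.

Z[0]=32
i=1: fresh scan; Z[1]=0
i=2: fresh scan; Z[2]=0
i=3: fresh scan; Z[3]=0
i=4: fresh scan; Z[4]=1 extend→box=[4,5)
i=5: fresh scan; Z[5]=0
i=6: fresh scan; Z[6]=0
i=7: fresh scan; Z[7]=0
i=8: fresh scan; Z[8]=2 extend→box=[8,10)
i=9: min(r-i=1, Z[1]=0)=0; Z[9]=0
i=10: fresh scan; Z[10]=4 extend→box=[10,14)
i=11: min(r-i=3, Z[1]=0)=0; Z[11]=0
i=12: min(r-i=2, Z[2]=0)=0; Z[12]=0
i=13: min(r-i=1, Z[3]=0)=0; Z[13]=0
i=14: fresh scan; Z[14]=0
i=15: fresh scan; Z[15]=0
i=16: fresh scan; Z[16]=0
i=17: fresh scan; Z[17]=0
i=18: fresh scan; Z[18]=1 extend→box=[18,19)
i=19: fresh scan; Z[19]=0
i=20: fresh scan; Z[20]=0
i=21: fresh scan; Z[21]=0
i=22: fresh scan; Z[22]=0
i=23: fresh scan; Z[23]=0
i=24: fresh scan; Z[24]=0
i=25: fresh scan; Z[25]=0
i=26: fresh scan; Z[26]=3 extend→box=[26,29)
i=27: min(r-i=2, Z[1]=0)=0; Z[27]=0
i=28: min(r-i=1, Z[2]=0)=0; Z[28]=0
i=29: fresh scan; Z[29]=0
i=30: fresh scan; Z[30]=0
i=31: fresh scan; Z[31]=0

[32, 0, 0, 0, 1, 0, 0, 0, 2, 0, 4, 0, 0, 0, 0, 0, 0, 0, 1, 0, 0, 0, 0, 0, 0, 0, 3, 0, 0, 0, 0, 0]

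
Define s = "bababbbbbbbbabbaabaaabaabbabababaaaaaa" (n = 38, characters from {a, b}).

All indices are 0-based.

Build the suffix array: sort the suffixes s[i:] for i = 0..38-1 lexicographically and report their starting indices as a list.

rank→(start, suffix):
  0 → (37, 'a')
  1 → (36, 'aa')
  2 → (35, 'aaa')
  3 → (34, 'aaaa')
  4 → (33, 'aaaaa')
  5 → (32, 'aaaaaa')
  6 → (18, 'aaabaabbabababaaaaaa')
  7 → (15, 'aabaaabaabbabababaaaaaa')
  8 → (19, 'aabaabbabababaaaaaa')
  9 → (22, 'aabbabababaaaaaa')
  10 → (30, 'abaaaaaa')
  11 → (16, 'abaaabaabbabababaaaaaa')
  12 → (20, 'abaabbabababaaaaaa')
  13 → (28, 'ababaaaaaa')
  14 → (26, 'abababaaaaaa')
  15 → (1, 'ababbbbbbbbabbaabaaabaabbabababaaaaaa')
  16 → (12, 'abbaabaaabaabbabababaaaaaa')
  17 → (23, 'abbabababaaaaaa')
  18 → (3, 'abbbbbbbbabbaabaaabaabbabababaaaaaa')
  19 → (31, 'baaaaaa')
  20 → (17, 'baaabaabbabababaaaaaa')
  21 → (14, 'baabaaabaabbabababaaaaaa')
  22 → (21, 'baabbabababaaaaaa')
  23 → (29, 'babaaaaaa')
  24 → (27, 'bababaaaaaa')
  25 → (25, 'babababaaaaaa')
  26 → (0, 'bababbbbbbbbabbaabaaabaabbabababaaaaaa')
  27 → (11, 'babbaabaaabaabbabababaaaaaa')
  28 → (2, 'babbbbbbbbabbaabaaabaabbabababaaaaaa')
  29 → (13, 'bbaabaaabaabbabababaaaaaa')
  30 → (24, 'bbabababaaaaaa')
  31 → (10, 'bbabbaabaaabaabbabababaaaaaa')
  32 → (9, 'bbbabbaabaaabaabbabababaaaaaa')
  33 → (8, 'bbbbabbaabaaabaabbabababaaaaaa')
  34 → (7, 'bbbbbabbaabaaabaabbabababaaaaaa')
  35 → (6, 'bbbbbbabbaabaaabaabbabababaaaaaa')
  36 → (5, 'bbbbbbbabbaabaaabaabbabababaaaaaa')
  37 → (4, 'bbbbbbbbabbaabaaabaabbabababaaaaaa')

[37, 36, 35, 34, 33, 32, 18, 15, 19, 22, 30, 16, 20, 28, 26, 1, 12, 23, 3, 31, 17, 14, 21, 29, 27, 25, 0, 11, 2, 13, 24, 10, 9, 8, 7, 6, 5, 4]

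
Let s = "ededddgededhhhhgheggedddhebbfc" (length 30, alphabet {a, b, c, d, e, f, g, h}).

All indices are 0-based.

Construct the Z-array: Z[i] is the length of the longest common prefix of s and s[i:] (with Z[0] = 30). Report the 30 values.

[30, 0, 2, 0, 0, 0, 0, 4, 0, 2, 0, 0, 0, 0, 0, 0, 0, 1, 0, 0, 2, 0, 0, 0, 0, 1, 0, 0, 0, 0]

Z[0]=30
i=1: fresh scan; Z[1]=0
i=2: fresh scan; Z[2]=2 grow→box=[2,4)
i=3: min(r-i=1, Z[1]=0)=0; Z[3]=0
i=4: fresh scan; Z[4]=0
i=5: fresh scan; Z[5]=0
i=6: fresh scan; Z[6]=0
i=7: fresh scan; Z[7]=4 grow→box=[7,11)
i=8: min(r-i=3, Z[1]=0)=0; Z[8]=0
i=9: min(r-i=2, Z[2]=2)=2; Z[9]=2
i=10: min(r-i=1, Z[3]=0)=0; Z[10]=0
i=11: fresh scan; Z[11]=0
i=12: fresh scan; Z[12]=0
i=13: fresh scan; Z[13]=0
i=14: fresh scan; Z[14]=0
i=15: fresh scan; Z[15]=0
i=16: fresh scan; Z[16]=0
i=17: fresh scan; Z[17]=1 grow→box=[17,18)
i=18: fresh scan; Z[18]=0
i=19: fresh scan; Z[19]=0
i=20: fresh scan; Z[20]=2 grow→box=[20,22)
i=21: min(r-i=1, Z[1]=0)=0; Z[21]=0
i=22: fresh scan; Z[22]=0
i=23: fresh scan; Z[23]=0
i=24: fresh scan; Z[24]=0
i=25: fresh scan; Z[25]=1 grow→box=[25,26)
i=26: fresh scan; Z[26]=0
i=27: fresh scan; Z[27]=0
i=28: fresh scan; Z[28]=0
i=29: fresh scan; Z[29]=0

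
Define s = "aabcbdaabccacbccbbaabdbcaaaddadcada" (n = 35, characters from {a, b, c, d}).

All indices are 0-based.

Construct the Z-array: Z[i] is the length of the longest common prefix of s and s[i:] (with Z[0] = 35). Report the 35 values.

[35, 1, 0, 0, 0, 0, 4, 1, 0, 0, 0, 1, 0, 0, 0, 0, 0, 0, 3, 1, 0, 0, 0, 0, 2, 2, 1, 0, 0, 1, 0, 0, 1, 0, 1]

Z[0]=35
i=1: fresh scan; Z[1]=1 grow→box=[1,2)
i=2: fresh scan; Z[2]=0
i=3: fresh scan; Z[3]=0
i=4: fresh scan; Z[4]=0
i=5: fresh scan; Z[5]=0
i=6: fresh scan; Z[6]=4 grow→box=[6,10)
i=7: min(r-i=3, Z[1]=1)=1; Z[7]=1
i=8: min(r-i=2, Z[2]=0)=0; Z[8]=0
i=9: min(r-i=1, Z[3]=0)=0; Z[9]=0
i=10: fresh scan; Z[10]=0
i=11: fresh scan; Z[11]=1 grow→box=[11,12)
i=12: fresh scan; Z[12]=0
i=13: fresh scan; Z[13]=0
i=14: fresh scan; Z[14]=0
i=15: fresh scan; Z[15]=0
i=16: fresh scan; Z[16]=0
i=17: fresh scan; Z[17]=0
i=18: fresh scan; Z[18]=3 grow→box=[18,21)
i=19: min(r-i=2, Z[1]=1)=1; Z[19]=1
i=20: min(r-i=1, Z[2]=0)=0; Z[20]=0
i=21: fresh scan; Z[21]=0
i=22: fresh scan; Z[22]=0
i=23: fresh scan; Z[23]=0
i=24: fresh scan; Z[24]=2 grow→box=[24,26)
i=25: min(r-i=1, Z[1]=1)=1; Z[25]=2 grow→box=[25,27)
i=26: min(r-i=1, Z[1]=1)=1; Z[26]=1
i=27: fresh scan; Z[27]=0
i=28: fresh scan; Z[28]=0
i=29: fresh scan; Z[29]=1 grow→box=[29,30)
i=30: fresh scan; Z[30]=0
i=31: fresh scan; Z[31]=0
i=32: fresh scan; Z[32]=1 grow→box=[32,33)
i=33: fresh scan; Z[33]=0
i=34: fresh scan; Z[34]=1 grow→box=[34,35)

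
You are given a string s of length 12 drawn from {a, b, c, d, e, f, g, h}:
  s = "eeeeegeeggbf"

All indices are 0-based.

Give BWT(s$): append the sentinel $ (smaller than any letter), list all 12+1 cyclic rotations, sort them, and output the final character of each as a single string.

rank  rotation       last
    0  $eeeeegeeggbf  f
    1  bf$eeeeegeegg  g
    2  eeeeegeeggbf$  $
    3  eeeegeeggbf$e  e
    4  eeegeeggbf$ee  e
    5  eegeeggbf$eee  e
    6  eeggbf$eeeeeg  g
    7  egeeggbf$eeee  e
    8  eggbf$eeeeege  e
    9  f$eeeeegeeggb  b
   10  gbf$eeeeegeeg  g
   11  geeggbf$eeeee  e
   12  ggbf$eeeeegee  e

fg$eeegeebgee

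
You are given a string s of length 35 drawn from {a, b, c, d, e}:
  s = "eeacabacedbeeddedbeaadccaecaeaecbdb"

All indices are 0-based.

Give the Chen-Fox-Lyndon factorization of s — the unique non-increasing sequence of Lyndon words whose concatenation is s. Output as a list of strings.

["e", "e", "ac", "abacedbeeddedbe", "aadccaecaeaecbdb"]

emit factor 1: 'e' (i=0, period=1)
emit factor 2: 'e' (i=1, period=1)
emit factor 3: 'ac' (i=2, period=2)
emit factor 4: 'abacedbeeddedbe' (i=4, period=15)
emit factor 5: 'aadccaecaeaecbdb' (i=19, period=16)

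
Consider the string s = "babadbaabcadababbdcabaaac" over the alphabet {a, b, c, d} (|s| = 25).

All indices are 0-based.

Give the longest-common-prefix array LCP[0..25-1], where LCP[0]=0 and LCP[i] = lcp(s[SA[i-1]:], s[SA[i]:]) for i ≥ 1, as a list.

sorted suffixes:
  #0 SA[0]=21  'aaac'
  #1 SA[1]=6  'aabcadababbdcabaaac'
  #2 SA[2]=22  'aac'
  #3 SA[3]=19  'abaaac'
  #4 SA[4]=12  'ababbdcabaaac'
  #5 SA[5]=1  'abadbaabcadababbdcabaaac'
  #6 SA[6]=14  'abbdcabaaac'
  #7 SA[7]=7  'abcadababbdcabaaac'
  #8 SA[8]=23  'ac'
  #9 SA[9]=10  'adababbdcabaaac'
  #10 SA[10]=3  'adbaabcadababbdcabaaac'
  #11 SA[11]=20  'baaac'
  #12 SA[12]=5  'baabcadababbdcabaaac'
  #13 SA[13]=0  'babadbaabcadababbdcabaaac'
  #14 SA[14]=13  'babbdcabaaac'
  #15 SA[15]=2  'badbaabcadababbdcabaaac'
  #16 SA[16]=15  'bbdcabaaac'
  #17 SA[17]=8  'bcadababbdcabaaac'
  #18 SA[18]=16  'bdcabaaac'
  #19 SA[19]=24  'c'
  #20 SA[20]=18  'cabaaac'
  #21 SA[21]=9  'cadababbdcabaaac'
  #22 SA[22]=11  'dababbdcabaaac'
  #23 SA[23]=4  'dbaabcadababbdcabaaac'
  #24 SA[24]=17  'dcabaaac'

SA = [21, 6, 22, 19, 12, 1, 14, 7, 23, 10, 3, 20, 5, 0, 13, 2, 15, 8, 16, 24, 18, 9, 11, 4, 17]
i: (SA[i-1],SA[i]) lcp shared
  1: (21,6) 2 'aa'
  2: (6,22) 2 'aa'
  3: (22,19) 1 'a'
  4: (19,12) 3 'aba'
  5: (12,1) 3 'aba'
  6: (1,14) 2 'ab'
  7: (14,7) 2 'ab'
  8: (7,23) 1 'a'
  9: (23,10) 1 'a'
  10: (10,3) 2 'ad'
  11: (3,20) 0 ''
  12: (20,5) 3 'baa'
  13: (5,0) 2 'ba'
  14: (0,13) 3 'bab'
  15: (13,2) 2 'ba'
  16: (2,15) 1 'b'
  17: (15,8) 1 'b'
  18: (8,16) 1 'b'
  19: (16,24) 0 ''
  20: (24,18) 1 'c'
  21: (18,9) 2 'ca'
  22: (9,11) 0 ''
  23: (11,4) 1 'd'
  24: (4,17) 1 'd'

[0, 2, 2, 1, 3, 3, 2, 2, 1, 1, 2, 0, 3, 2, 3, 2, 1, 1, 1, 0, 1, 2, 0, 1, 1]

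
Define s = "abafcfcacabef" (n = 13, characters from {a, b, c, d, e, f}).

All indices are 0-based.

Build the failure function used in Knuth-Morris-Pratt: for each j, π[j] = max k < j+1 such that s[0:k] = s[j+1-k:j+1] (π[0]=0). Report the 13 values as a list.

[0, 0, 1, 0, 0, 0, 0, 1, 0, 1, 2, 0, 0]

π[0] = 0
j=1 s[j]='b': π[1]=0 (border '')
j=2 s[j]='a': π[2]=1 (border 'a')
j=3 s[j]='f': k: 1→0; π[3]=0 (border '')
j=4 s[j]='c': π[4]=0 (border '')
j=5 s[j]='f': π[5]=0 (border '')
j=6 s[j]='c': π[6]=0 (border '')
j=7 s[j]='a': π[7]=1 (border 'a')
j=8 s[j]='c': k: 1→0; π[8]=0 (border '')
j=9 s[j]='a': π[9]=1 (border 'a')
j=10 s[j]='b': π[10]=2 (border 'ab')
j=11 s[j]='e': k: 2→0; π[11]=0 (border '')
j=12 s[j]='f': π[12]=0 (border '')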